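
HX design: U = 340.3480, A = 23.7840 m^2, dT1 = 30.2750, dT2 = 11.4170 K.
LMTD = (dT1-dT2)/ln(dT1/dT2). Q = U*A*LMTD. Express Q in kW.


LMTD = 19.3372 K
Q = 340.3480 * 23.7840 * 19.3372 = 156531.4680 W = 156.5315 kW

156.5315 kW


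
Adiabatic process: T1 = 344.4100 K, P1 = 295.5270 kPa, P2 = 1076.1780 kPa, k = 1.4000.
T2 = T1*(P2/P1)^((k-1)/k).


(k-1)/k = 0.2857
(P2/P1)^exp = 1.4467
T2 = 344.4100 * 1.4467 = 498.2456 K

498.2456 K


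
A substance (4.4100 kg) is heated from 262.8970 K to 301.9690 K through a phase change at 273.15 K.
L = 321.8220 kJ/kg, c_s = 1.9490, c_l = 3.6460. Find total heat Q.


Q1 (sensible, solid) = 4.4100 * 1.9490 * 10.2530 = 88.1255 kJ
Q2 (latent) = 4.4100 * 321.8220 = 1419.2350 kJ
Q3 (sensible, liquid) = 4.4100 * 3.6460 * 28.8190 = 463.3767 kJ
Q_total = 1970.7371 kJ

1970.7371 kJ


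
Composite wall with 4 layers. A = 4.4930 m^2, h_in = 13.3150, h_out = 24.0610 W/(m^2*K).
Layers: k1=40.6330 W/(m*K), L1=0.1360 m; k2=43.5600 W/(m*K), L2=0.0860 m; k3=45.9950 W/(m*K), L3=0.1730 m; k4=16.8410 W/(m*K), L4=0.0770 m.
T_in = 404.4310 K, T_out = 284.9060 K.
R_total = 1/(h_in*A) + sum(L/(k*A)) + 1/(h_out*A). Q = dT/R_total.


R_conv_in = 1/(13.3150*4.4930) = 0.0167
R_1 = 0.1360/(40.6330*4.4930) = 0.0007
R_2 = 0.0860/(43.5600*4.4930) = 0.0004
R_3 = 0.1730/(45.9950*4.4930) = 0.0008
R_4 = 0.0770/(16.8410*4.4930) = 0.0010
R_conv_out = 1/(24.0610*4.4930) = 0.0093
R_total = 0.0290 K/W
Q = 119.5250 / 0.0290 = 4120.8536 W

R_total = 0.0290 K/W, Q = 4120.8536 W


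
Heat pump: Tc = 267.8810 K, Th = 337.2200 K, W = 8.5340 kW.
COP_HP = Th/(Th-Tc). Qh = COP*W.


COP = 337.2200 / 69.3390 = 4.8634
Qh = 4.8634 * 8.5340 = 41.5039 kW

COP = 4.8634, Qh = 41.5039 kW


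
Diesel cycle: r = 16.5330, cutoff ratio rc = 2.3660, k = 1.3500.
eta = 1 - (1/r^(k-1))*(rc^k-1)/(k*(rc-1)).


r^(k-1) = 2.6695
rc^k = 3.1983
eta = 0.5534 = 55.3439%

55.3439%


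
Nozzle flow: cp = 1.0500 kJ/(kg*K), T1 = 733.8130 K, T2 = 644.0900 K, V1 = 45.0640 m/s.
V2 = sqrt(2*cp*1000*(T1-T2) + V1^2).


dT = 89.7230 K
2*cp*1000*dT = 188418.3000
V1^2 = 2030.7641
V2 = sqrt(190449.0641) = 436.4047 m/s

436.4047 m/s


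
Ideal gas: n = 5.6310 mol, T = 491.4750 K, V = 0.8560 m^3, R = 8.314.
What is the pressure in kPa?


P = nRT/V = 5.6310 * 8.314 * 491.4750 / 0.8560
= 23008.9595 / 0.8560 = 26879.6255 Pa = 26.8796 kPa

26.8796 kPa


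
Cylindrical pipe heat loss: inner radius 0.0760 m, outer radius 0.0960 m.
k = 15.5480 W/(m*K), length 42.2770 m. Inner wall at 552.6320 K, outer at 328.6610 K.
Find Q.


dT = 223.9710 K
ln(ro/ri) = 0.2336
Q = 2*pi*15.5480*42.2770*223.9710 / 0.2336 = 3959587.1246 W

3959587.1246 W


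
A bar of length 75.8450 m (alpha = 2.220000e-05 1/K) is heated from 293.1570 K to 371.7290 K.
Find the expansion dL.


dT = 78.5720 K
dL = 2.220000e-05 * 75.8450 * 78.5720 = 0.132296 m
L_final = 75.977296 m

dL = 0.132296 m


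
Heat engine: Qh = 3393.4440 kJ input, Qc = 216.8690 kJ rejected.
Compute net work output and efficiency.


W = 3393.4440 - 216.8690 = 3176.5750 kJ
eta = 3176.5750 / 3393.4440 = 0.9361 = 93.6092%

W = 3176.5750 kJ, eta = 93.6092%


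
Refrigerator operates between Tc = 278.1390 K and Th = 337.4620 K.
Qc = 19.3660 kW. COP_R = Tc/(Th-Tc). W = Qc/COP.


COP = 278.1390 / 59.3230 = 4.6886
W = 19.3660 / 4.6886 = 4.1305 kW

COP = 4.6886, W = 4.1305 kW


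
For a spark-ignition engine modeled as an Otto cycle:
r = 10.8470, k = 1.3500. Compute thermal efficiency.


r^(k-1) = 2.3033
eta = 1 - 1/2.3033 = 0.5658 = 56.5848%

56.5848%


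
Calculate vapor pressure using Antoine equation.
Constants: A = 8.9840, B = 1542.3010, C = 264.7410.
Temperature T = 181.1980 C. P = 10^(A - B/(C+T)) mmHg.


C+T = 445.9390
B/(C+T) = 3.4585
log10(P) = 8.9840 - 3.4585 = 5.5255
P = 10^5.5255 = 335314.9980 mmHg

335314.9980 mmHg


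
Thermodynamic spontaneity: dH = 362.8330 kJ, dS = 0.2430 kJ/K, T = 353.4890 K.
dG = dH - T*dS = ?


T*dS = 353.4890 * 0.2430 = 85.8978 kJ
dG = 362.8330 - 85.8978 = 276.9352 kJ (non-spontaneous)

dG = 276.9352 kJ, non-spontaneous


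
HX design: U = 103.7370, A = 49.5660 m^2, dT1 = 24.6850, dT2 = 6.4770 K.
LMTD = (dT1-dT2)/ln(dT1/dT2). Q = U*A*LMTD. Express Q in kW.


LMTD = 13.6090 K
Q = 103.7370 * 49.5660 * 13.6090 = 69975.1286 W = 69.9751 kW

69.9751 kW


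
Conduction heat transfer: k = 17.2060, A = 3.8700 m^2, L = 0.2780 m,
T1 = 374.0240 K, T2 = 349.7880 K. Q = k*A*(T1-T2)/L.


dT = 24.2360 K
Q = 17.2060 * 3.8700 * 24.2360 / 0.2780 = 5805.0643 W

5805.0643 W


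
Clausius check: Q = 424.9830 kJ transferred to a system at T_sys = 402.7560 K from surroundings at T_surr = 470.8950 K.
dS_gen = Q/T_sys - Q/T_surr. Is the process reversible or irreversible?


dS_sys = 424.9830/402.7560 = 1.0552 kJ/K
dS_surr = -424.9830/470.8950 = -0.9025 kJ/K
dS_gen = 1.0552 - 0.9025 = 0.1527 kJ/K (irreversible)

dS_gen = 0.1527 kJ/K, irreversible


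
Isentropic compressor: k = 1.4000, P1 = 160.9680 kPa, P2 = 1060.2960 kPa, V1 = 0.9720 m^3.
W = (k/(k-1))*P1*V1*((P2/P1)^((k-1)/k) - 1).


(k-1)/k = 0.2857
(P2/P1)^exp = 1.7136
W = 3.5000 * 160.9680 * 0.9720 * (1.7136 - 1) = 390.7795 kJ

390.7795 kJ


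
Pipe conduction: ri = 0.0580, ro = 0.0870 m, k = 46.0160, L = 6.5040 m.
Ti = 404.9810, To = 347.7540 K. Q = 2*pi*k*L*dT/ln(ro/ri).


dT = 57.2270 K
ln(ro/ri) = 0.4055
Q = 2*pi*46.0160*6.5040*57.2270 / 0.4055 = 265409.6795 W

265409.6795 W


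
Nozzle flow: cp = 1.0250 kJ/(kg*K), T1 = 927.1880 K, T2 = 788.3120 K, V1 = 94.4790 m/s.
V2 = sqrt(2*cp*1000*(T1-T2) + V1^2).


dT = 138.8760 K
2*cp*1000*dT = 284695.8000
V1^2 = 8926.2814
V2 = sqrt(293622.0814) = 541.8691 m/s

541.8691 m/s


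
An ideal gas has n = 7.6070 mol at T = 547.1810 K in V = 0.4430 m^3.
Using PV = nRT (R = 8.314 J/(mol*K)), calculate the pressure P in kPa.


P = nRT/V = 7.6070 * 8.314 * 547.1810 / 0.4430
= 34606.2424 / 0.4430 = 78117.9286 Pa = 78.1179 kPa

78.1179 kPa


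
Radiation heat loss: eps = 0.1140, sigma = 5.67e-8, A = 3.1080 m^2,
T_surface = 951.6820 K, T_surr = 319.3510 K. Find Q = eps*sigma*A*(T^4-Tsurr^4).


T^4 = 8.2029e+11
Tsurr^4 = 1.0401e+10
Q = 0.1140 * 5.67e-8 * 3.1080 * 8.0989e+11 = 16270.2584 W

16270.2584 W


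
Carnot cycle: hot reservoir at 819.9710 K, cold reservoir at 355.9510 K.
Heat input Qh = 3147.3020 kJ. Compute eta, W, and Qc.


eta = 1 - 355.9510/819.9710 = 0.5659
W = 0.5659 * 3147.3020 = 1781.0521 kJ
Qc = 3147.3020 - 1781.0521 = 1366.2499 kJ

eta = 56.5898%, W = 1781.0521 kJ, Qc = 1366.2499 kJ


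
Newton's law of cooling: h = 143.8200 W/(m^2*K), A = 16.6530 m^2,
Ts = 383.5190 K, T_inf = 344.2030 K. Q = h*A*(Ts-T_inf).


dT = 39.3160 K
Q = 143.8200 * 16.6530 * 39.3160 = 94163.1748 W

94163.1748 W


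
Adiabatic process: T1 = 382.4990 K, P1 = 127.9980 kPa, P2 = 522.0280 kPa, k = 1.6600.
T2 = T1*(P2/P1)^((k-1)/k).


(k-1)/k = 0.3976
(P2/P1)^exp = 1.7487
T2 = 382.4990 * 1.7487 = 668.8912 K

668.8912 K


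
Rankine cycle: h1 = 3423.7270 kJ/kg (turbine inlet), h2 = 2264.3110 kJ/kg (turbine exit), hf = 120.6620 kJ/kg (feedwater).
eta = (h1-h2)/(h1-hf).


W = 1159.4160 kJ/kg
Q_in = 3303.0650 kJ/kg
eta = 0.3510 = 35.1012%

eta = 35.1012%


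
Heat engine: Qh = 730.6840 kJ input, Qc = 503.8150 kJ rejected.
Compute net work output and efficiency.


W = 730.6840 - 503.8150 = 226.8690 kJ
eta = 226.8690 / 730.6840 = 0.3105 = 31.0489%

W = 226.8690 kJ, eta = 31.0489%


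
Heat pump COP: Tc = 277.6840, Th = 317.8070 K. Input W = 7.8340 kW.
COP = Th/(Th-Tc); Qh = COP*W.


COP = 317.8070 / 40.1230 = 7.9208
Qh = 7.9208 * 7.8340 = 62.0517 kW

COP = 7.9208, Qh = 62.0517 kW


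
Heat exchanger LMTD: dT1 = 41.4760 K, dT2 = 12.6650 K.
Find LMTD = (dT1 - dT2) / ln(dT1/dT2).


dT1/dT2 = 3.2749
ln(dT1/dT2) = 1.1863
LMTD = 28.8110 / 1.1863 = 24.2870 K

24.2870 K


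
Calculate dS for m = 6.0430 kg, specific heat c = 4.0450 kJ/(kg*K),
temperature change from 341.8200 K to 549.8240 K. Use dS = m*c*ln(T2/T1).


T2/T1 = 1.6085
ln(T2/T1) = 0.4753
dS = 6.0430 * 4.0450 * 0.4753 = 11.6185 kJ/K

11.6185 kJ/K


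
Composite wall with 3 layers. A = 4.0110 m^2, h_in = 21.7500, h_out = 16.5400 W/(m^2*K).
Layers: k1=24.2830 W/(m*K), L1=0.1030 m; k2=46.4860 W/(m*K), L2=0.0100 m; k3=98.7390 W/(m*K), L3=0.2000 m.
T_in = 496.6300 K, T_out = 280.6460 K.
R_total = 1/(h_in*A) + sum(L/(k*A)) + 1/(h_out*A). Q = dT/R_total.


R_conv_in = 1/(21.7500*4.0110) = 0.0115
R_1 = 0.1030/(24.2830*4.0110) = 0.0011
R_2 = 0.0100/(46.4860*4.0110) = 5.3632e-05
R_3 = 0.2000/(98.7390*4.0110) = 0.0005
R_conv_out = 1/(16.5400*4.0110) = 0.0151
R_total = 0.0282 K/W
Q = 215.9840 / 0.0282 = 7671.9883 W

R_total = 0.0282 K/W, Q = 7671.9883 W


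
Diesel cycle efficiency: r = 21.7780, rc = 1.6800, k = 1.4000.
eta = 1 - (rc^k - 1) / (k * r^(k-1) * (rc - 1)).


r^(k-1) = 3.4293
rc^k = 2.0674
eta = 0.6730 = 67.3036%

67.3036%


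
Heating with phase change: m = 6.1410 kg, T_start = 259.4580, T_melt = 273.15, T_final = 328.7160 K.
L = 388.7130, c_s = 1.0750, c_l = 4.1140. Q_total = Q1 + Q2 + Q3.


Q1 (sensible, solid) = 6.1410 * 1.0750 * 13.6920 = 90.3888 kJ
Q2 (latent) = 6.1410 * 388.7130 = 2387.0865 kJ
Q3 (sensible, liquid) = 6.1410 * 4.1140 * 55.5660 = 1403.8235 kJ
Q_total = 3881.2988 kJ

3881.2988 kJ


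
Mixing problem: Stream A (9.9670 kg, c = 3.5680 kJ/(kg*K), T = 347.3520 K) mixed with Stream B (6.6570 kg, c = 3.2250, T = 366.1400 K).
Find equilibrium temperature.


num = 20213.2163
den = 57.0311
Tf = 354.4246 K

354.4246 K


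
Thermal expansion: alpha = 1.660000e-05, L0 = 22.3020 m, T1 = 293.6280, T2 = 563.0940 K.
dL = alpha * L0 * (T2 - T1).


dT = 269.4660 K
dL = 1.660000e-05 * 22.3020 * 269.4660 = 0.099760 m
L_final = 22.401760 m

dL = 0.099760 m


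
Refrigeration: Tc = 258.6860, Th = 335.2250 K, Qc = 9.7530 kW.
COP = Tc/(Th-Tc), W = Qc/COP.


COP = 258.6860 / 76.5390 = 3.3798
W = 9.7530 / 3.3798 = 2.8857 kW

COP = 3.3798, W = 2.8857 kW


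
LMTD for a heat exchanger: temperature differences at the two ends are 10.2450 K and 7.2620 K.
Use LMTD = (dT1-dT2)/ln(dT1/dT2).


dT1/dT2 = 1.4108
ln(dT1/dT2) = 0.3441
LMTD = 2.9830 / 0.3441 = 8.6681 K

8.6681 K


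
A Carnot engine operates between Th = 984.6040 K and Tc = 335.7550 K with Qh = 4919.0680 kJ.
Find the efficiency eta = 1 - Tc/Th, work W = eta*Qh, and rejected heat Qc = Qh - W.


eta = 1 - 335.7550/984.6040 = 0.6590
W = 0.6590 * 4919.0680 = 3241.6407 kJ
Qc = 4919.0680 - 3241.6407 = 1677.4273 kJ

eta = 65.8995%, W = 3241.6407 kJ, Qc = 1677.4273 kJ


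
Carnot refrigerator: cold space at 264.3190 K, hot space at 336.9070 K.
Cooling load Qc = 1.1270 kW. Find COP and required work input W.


COP = 264.3190 / 72.5880 = 3.6414
W = 1.1270 / 3.6414 = 0.3095 kW

COP = 3.6414, W = 0.3095 kW


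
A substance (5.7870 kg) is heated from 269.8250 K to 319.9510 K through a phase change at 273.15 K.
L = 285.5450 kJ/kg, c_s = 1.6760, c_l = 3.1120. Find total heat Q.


Q1 (sensible, solid) = 5.7870 * 1.6760 * 3.3250 = 32.2492 kJ
Q2 (latent) = 5.7870 * 285.5450 = 1652.4489 kJ
Q3 (sensible, liquid) = 5.7870 * 3.1120 * 46.8010 = 842.8459 kJ
Q_total = 2527.5441 kJ

2527.5441 kJ


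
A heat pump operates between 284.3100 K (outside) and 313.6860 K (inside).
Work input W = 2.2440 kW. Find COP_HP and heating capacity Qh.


COP = 313.6860 / 29.3760 = 10.6783
Qh = 10.6783 * 2.2440 = 23.9621 kW

COP = 10.6783, Qh = 23.9621 kW


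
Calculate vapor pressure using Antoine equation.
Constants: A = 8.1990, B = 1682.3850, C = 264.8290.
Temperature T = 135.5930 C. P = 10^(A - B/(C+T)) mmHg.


C+T = 400.4220
B/(C+T) = 4.2015
log10(P) = 8.1990 - 4.2015 = 3.9975
P = 10^3.9975 = 9941.9166 mmHg

9941.9166 mmHg


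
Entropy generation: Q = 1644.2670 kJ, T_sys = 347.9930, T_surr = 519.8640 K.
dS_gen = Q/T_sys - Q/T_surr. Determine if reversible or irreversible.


dS_sys = 1644.2670/347.9930 = 4.7250 kJ/K
dS_surr = -1644.2670/519.8640 = -3.1629 kJ/K
dS_gen = 4.7250 - 3.1629 = 1.5621 kJ/K (irreversible)

dS_gen = 1.5621 kJ/K, irreversible


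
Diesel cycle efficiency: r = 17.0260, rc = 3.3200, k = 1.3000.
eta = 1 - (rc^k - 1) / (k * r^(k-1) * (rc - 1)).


r^(k-1) = 2.3406
rc^k = 4.7586
eta = 0.4676 = 46.7571%

46.7571%


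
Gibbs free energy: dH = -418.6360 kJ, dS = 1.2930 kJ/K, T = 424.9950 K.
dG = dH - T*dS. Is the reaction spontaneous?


T*dS = 424.9950 * 1.2930 = 549.5185 kJ
dG = -418.6360 - 549.5185 = -968.1545 kJ (spontaneous)

dG = -968.1545 kJ, spontaneous


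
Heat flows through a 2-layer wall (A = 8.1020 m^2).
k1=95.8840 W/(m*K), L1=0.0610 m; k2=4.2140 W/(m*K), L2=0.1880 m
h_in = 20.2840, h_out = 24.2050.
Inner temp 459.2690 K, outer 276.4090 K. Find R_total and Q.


R_conv_in = 1/(20.2840*8.1020) = 0.0061
R_1 = 0.0610/(95.8840*8.1020) = 7.8522e-05
R_2 = 0.1880/(4.2140*8.1020) = 0.0055
R_conv_out = 1/(24.2050*8.1020) = 0.0051
R_total = 0.0168 K/W
Q = 182.8600 / 0.0168 = 10904.5925 W

R_total = 0.0168 K/W, Q = 10904.5925 W


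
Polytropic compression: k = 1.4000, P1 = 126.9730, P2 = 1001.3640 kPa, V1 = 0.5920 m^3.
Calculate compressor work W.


(k-1)/k = 0.2857
(P2/P1)^exp = 1.8041
W = 3.5000 * 126.9730 * 0.5920 * (1.8041 - 1) = 211.5393 kJ

211.5393 kJ


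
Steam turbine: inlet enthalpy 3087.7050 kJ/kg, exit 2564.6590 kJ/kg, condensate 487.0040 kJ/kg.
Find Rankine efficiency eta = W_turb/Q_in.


W = 523.0460 kJ/kg
Q_in = 2600.7010 kJ/kg
eta = 0.2011 = 20.1117%

eta = 20.1117%


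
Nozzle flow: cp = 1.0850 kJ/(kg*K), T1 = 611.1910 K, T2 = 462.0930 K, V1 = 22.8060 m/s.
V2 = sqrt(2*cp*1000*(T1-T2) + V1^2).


dT = 149.0980 K
2*cp*1000*dT = 323542.6600
V1^2 = 520.1136
V2 = sqrt(324062.7736) = 569.2651 m/s

569.2651 m/s


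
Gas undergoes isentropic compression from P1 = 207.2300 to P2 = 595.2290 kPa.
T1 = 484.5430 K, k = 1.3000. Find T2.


(k-1)/k = 0.2308
(P2/P1)^exp = 1.2757
T2 = 484.5430 * 1.2757 = 618.1275 K

618.1275 K


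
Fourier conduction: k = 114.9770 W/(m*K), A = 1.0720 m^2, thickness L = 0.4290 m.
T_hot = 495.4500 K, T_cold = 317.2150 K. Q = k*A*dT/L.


dT = 178.2350 K
Q = 114.9770 * 1.0720 * 178.2350 / 0.4290 = 51208.4295 W

51208.4295 W


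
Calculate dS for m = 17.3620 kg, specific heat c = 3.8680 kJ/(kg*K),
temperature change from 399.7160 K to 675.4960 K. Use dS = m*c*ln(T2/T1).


T2/T1 = 1.6899
ln(T2/T1) = 0.5247
dS = 17.3620 * 3.8680 * 0.5247 = 35.2364 kJ/K

35.2364 kJ/K


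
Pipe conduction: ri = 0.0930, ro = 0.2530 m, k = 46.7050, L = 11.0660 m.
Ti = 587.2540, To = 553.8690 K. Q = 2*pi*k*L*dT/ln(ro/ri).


dT = 33.3850 K
ln(ro/ri) = 1.0008
Q = 2*pi*46.7050*11.0660*33.3850 / 1.0008 = 108328.4018 W

108328.4018 W


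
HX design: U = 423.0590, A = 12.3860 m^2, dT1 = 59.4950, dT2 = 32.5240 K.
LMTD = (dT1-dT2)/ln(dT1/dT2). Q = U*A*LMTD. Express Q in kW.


LMTD = 44.6603 K
Q = 423.0590 * 12.3860 * 44.6603 = 234020.5349 W = 234.0205 kW

234.0205 kW


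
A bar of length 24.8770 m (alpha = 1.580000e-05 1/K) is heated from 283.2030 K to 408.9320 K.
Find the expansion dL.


dT = 125.7290 K
dL = 1.580000e-05 * 24.8770 * 125.7290 = 0.049419 m
L_final = 24.926419 m

dL = 0.049419 m


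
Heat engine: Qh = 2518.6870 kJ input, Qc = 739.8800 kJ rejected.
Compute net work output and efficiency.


W = 2518.6870 - 739.8800 = 1778.8070 kJ
eta = 1778.8070 / 2518.6870 = 0.7062 = 70.6244%

W = 1778.8070 kJ, eta = 70.6244%


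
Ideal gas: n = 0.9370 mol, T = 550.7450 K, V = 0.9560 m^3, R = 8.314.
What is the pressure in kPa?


P = nRT/V = 0.9370 * 8.314 * 550.7450 / 0.9560
= 4290.4236 / 0.9560 = 4487.8908 Pa = 4.4879 kPa

4.4879 kPa


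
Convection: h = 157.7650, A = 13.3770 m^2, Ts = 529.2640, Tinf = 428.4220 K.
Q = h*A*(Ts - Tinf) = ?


dT = 100.8420 K
Q = 157.7650 * 13.3770 * 100.8420 = 212819.2162 W

212819.2162 W


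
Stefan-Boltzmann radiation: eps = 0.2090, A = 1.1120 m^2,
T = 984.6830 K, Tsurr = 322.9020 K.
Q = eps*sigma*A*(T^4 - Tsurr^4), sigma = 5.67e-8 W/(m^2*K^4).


T^4 = 9.4013e+11
Tsurr^4 = 1.0871e+10
Q = 0.2090 * 5.67e-8 * 1.1120 * 9.2925e+11 = 12245.2759 W

12245.2759 W


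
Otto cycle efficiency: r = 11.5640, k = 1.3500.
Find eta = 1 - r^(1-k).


r^(k-1) = 2.3555
eta = 1 - 1/2.3555 = 0.5755 = 57.5466%

57.5466%


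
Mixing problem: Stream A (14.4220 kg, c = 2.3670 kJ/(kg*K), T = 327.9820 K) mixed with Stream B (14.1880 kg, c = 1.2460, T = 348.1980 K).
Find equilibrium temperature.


num = 17351.8108
den = 51.8151
Tf = 334.8793 K

334.8793 K


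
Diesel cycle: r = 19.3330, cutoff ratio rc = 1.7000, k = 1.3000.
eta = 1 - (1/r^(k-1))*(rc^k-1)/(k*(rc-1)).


r^(k-1) = 2.4316
rc^k = 1.9934
eta = 0.5511 = 55.1078%

55.1078%


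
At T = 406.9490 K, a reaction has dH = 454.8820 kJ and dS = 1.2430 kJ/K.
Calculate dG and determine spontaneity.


T*dS = 406.9490 * 1.2430 = 505.8376 kJ
dG = 454.8820 - 505.8376 = -50.9556 kJ (spontaneous)

dG = -50.9556 kJ, spontaneous


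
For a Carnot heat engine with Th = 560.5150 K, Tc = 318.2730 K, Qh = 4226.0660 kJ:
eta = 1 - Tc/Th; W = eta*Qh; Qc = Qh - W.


eta = 1 - 318.2730/560.5150 = 0.4322
W = 0.4322 * 4226.0660 = 1826.4109 kJ
Qc = 4226.0660 - 1826.4109 = 2399.6551 kJ

eta = 43.2178%, W = 1826.4109 kJ, Qc = 2399.6551 kJ


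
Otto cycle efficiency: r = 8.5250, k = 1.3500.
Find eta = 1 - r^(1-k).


r^(k-1) = 2.1171
eta = 1 - 1/2.1171 = 0.5277 = 52.7658%

52.7658%


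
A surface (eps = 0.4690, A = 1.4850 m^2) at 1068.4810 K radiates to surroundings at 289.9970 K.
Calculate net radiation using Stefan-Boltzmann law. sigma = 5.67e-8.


T^4 = 1.3034e+12
Tsurr^4 = 7.0725e+09
Q = 0.4690 * 5.67e-8 * 1.4850 * 1.2963e+12 = 51190.1645 W

51190.1645 W


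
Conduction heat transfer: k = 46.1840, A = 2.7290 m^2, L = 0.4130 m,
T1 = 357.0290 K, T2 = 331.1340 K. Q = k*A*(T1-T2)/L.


dT = 25.8950 K
Q = 46.1840 * 2.7290 * 25.8950 / 0.4130 = 7902.4352 W

7902.4352 W


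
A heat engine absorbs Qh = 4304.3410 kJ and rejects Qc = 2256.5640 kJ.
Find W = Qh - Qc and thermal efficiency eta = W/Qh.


W = 4304.3410 - 2256.5640 = 2047.7770 kJ
eta = 2047.7770 / 4304.3410 = 0.4757 = 47.5747%

W = 2047.7770 kJ, eta = 47.5747%


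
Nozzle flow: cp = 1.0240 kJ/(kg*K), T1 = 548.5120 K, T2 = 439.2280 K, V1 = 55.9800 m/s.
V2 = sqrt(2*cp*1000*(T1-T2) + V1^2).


dT = 109.2840 K
2*cp*1000*dT = 223813.6320
V1^2 = 3133.7604
V2 = sqrt(226947.3924) = 476.3900 m/s

476.3900 m/s


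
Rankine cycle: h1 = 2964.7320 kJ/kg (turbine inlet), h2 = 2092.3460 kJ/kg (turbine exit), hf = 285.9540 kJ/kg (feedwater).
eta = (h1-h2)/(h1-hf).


W = 872.3860 kJ/kg
Q_in = 2678.7780 kJ/kg
eta = 0.3257 = 32.5666%

eta = 32.5666%


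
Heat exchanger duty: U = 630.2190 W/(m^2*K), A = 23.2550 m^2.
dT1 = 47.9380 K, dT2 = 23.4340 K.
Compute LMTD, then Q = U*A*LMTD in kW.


LMTD = 34.2368 K
Q = 630.2190 * 23.2550 * 34.2368 = 501766.1190 W = 501.7661 kW

501.7661 kW


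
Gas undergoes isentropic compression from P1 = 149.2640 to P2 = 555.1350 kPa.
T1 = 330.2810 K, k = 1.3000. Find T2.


(k-1)/k = 0.2308
(P2/P1)^exp = 1.3541
T2 = 330.2810 * 1.3541 = 447.2233 K

447.2233 K


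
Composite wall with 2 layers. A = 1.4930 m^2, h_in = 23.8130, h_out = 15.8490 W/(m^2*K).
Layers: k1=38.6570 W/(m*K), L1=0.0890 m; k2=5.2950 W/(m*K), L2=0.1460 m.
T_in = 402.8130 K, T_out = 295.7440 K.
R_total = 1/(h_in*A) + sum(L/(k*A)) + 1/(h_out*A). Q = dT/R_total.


R_conv_in = 1/(23.8130*1.4930) = 0.0281
R_1 = 0.0890/(38.6570*1.4930) = 0.0015
R_2 = 0.1460/(5.2950*1.4930) = 0.0185
R_conv_out = 1/(15.8490*1.4930) = 0.0423
R_total = 0.0904 K/W
Q = 107.0690 / 0.0904 = 1184.4125 W

R_total = 0.0904 K/W, Q = 1184.4125 W


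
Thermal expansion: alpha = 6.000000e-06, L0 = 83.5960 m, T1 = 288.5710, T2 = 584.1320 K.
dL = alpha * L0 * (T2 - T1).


dT = 295.5610 K
dL = 6.000000e-06 * 83.5960 * 295.5610 = 0.148246 m
L_final = 83.744246 m

dL = 0.148246 m


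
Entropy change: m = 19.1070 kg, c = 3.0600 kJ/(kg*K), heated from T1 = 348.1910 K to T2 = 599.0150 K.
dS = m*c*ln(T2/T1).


T2/T1 = 1.7204
ln(T2/T1) = 0.5425
dS = 19.1070 * 3.0600 * 0.5425 = 31.7206 kJ/K

31.7206 kJ/K


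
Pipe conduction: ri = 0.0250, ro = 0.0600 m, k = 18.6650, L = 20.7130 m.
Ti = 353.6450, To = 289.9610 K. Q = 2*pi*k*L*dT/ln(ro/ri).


dT = 63.6840 K
ln(ro/ri) = 0.8755
Q = 2*pi*18.6650*20.7130*63.6840 / 0.8755 = 176701.6314 W

176701.6314 W


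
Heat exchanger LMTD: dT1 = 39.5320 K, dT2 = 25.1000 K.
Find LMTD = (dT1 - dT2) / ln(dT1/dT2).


dT1/dT2 = 1.5750
ln(dT1/dT2) = 0.4542
LMTD = 14.4320 / 0.4542 = 31.7716 K

31.7716 K


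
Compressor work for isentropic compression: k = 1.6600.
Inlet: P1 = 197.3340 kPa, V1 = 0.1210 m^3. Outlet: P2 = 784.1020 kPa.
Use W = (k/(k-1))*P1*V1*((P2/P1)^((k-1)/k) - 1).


(k-1)/k = 0.3976
(P2/P1)^exp = 1.7307
W = 2.5152 * 197.3340 * 0.1210 * (1.7307 - 1) = 43.8831 kJ

43.8831 kJ


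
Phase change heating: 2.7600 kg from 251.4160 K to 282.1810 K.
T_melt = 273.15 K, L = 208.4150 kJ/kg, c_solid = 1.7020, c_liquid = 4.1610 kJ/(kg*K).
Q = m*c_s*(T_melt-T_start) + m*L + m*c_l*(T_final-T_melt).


Q1 (sensible, solid) = 2.7600 * 1.7020 * 21.7340 = 102.0959 kJ
Q2 (latent) = 2.7600 * 208.4150 = 575.2254 kJ
Q3 (sensible, liquid) = 2.7600 * 4.1610 * 9.0310 = 103.7153 kJ
Q_total = 781.0366 kJ

781.0366 kJ


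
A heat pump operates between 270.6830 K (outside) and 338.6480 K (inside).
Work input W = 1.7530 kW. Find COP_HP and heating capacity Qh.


COP = 338.6480 / 67.9650 = 4.9827
Qh = 4.9827 * 1.7530 = 8.7346 kW

COP = 4.9827, Qh = 8.7346 kW


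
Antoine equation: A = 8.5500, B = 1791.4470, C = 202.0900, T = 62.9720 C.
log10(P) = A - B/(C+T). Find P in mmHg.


C+T = 265.0620
B/(C+T) = 6.7586
log10(P) = 8.5500 - 6.7586 = 1.7914
P = 10^1.7914 = 61.8591 mmHg

61.8591 mmHg


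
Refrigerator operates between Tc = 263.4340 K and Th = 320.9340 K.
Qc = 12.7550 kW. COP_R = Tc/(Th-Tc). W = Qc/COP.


COP = 263.4340 / 57.5000 = 4.5815
W = 12.7550 / 4.5815 = 2.7840 kW

COP = 4.5815, W = 2.7840 kW


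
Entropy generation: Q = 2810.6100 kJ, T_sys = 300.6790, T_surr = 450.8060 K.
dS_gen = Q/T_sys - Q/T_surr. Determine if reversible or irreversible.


dS_sys = 2810.6100/300.6790 = 9.3475 kJ/K
dS_surr = -2810.6100/450.8060 = -6.2346 kJ/K
dS_gen = 9.3475 - 6.2346 = 3.1129 kJ/K (irreversible)

dS_gen = 3.1129 kJ/K, irreversible


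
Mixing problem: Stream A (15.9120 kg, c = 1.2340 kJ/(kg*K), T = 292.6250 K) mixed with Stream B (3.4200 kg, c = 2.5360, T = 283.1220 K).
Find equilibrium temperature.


num = 8201.3623
den = 28.3085
Tf = 289.7135 K

289.7135 K


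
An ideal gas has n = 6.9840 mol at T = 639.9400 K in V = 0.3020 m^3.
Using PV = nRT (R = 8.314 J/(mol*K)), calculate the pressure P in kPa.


P = nRT/V = 6.9840 * 8.314 * 639.9400 / 0.3020
= 37158.1007 / 0.3020 = 123040.0687 Pa = 123.0401 kPa

123.0401 kPa


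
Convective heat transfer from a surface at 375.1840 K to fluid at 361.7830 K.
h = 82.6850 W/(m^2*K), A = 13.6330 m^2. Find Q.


dT = 13.4010 K
Q = 82.6850 * 13.6330 * 13.4010 = 15106.2050 W

15106.2050 W


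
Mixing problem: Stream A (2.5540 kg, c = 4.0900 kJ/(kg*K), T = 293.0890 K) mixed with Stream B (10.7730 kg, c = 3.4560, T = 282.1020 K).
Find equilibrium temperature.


num = 13564.6439
den = 47.6773
Tf = 284.5092 K

284.5092 K


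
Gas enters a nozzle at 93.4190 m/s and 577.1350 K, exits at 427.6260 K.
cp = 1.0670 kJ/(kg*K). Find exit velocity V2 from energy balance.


dT = 149.5090 K
2*cp*1000*dT = 319052.2060
V1^2 = 8727.1096
V2 = sqrt(327779.3156) = 572.5201 m/s

572.5201 m/s


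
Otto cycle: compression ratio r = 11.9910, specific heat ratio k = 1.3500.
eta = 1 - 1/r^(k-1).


r^(k-1) = 2.3856
eta = 1 - 1/2.3856 = 0.5808 = 58.0820%

58.0820%


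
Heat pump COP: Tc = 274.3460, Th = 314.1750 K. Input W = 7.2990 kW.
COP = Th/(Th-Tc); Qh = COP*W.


COP = 314.1750 / 39.8290 = 7.8881
Qh = 7.8881 * 7.2990 = 57.5752 kW

COP = 7.8881, Qh = 57.5752 kW


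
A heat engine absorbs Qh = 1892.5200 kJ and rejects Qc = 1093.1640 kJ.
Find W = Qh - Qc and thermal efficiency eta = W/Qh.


W = 1892.5200 - 1093.1640 = 799.3560 kJ
eta = 799.3560 / 1892.5200 = 0.4224 = 42.2377%

W = 799.3560 kJ, eta = 42.2377%


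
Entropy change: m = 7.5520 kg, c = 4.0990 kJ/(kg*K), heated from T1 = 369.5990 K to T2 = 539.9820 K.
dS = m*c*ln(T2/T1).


T2/T1 = 1.4610
ln(T2/T1) = 0.3791
dS = 7.5520 * 4.0990 * 0.3791 = 11.7358 kJ/K

11.7358 kJ/K


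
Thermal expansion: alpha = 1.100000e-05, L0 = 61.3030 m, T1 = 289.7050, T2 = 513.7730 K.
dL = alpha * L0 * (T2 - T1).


dT = 224.0680 K
dL = 1.100000e-05 * 61.3030 * 224.0680 = 0.151096 m
L_final = 61.454096 m

dL = 0.151096 m


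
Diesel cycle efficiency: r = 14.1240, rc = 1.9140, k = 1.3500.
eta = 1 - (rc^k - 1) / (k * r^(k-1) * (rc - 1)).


r^(k-1) = 2.5263
rc^k = 2.4023
eta = 0.5502 = 55.0152%

55.0152%


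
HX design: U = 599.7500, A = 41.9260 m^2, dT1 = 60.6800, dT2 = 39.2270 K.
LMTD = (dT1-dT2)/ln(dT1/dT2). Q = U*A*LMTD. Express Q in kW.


LMTD = 49.1761 K
Q = 599.7500 * 41.9260 * 49.1761 = 1236537.8232 W = 1236.5378 kW

1236.5378 kW


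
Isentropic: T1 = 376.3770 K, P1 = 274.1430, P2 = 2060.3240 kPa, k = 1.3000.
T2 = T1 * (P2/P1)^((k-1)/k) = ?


(k-1)/k = 0.2308
(P2/P1)^exp = 1.5927
T2 = 376.3770 * 1.5927 = 599.4698 K

599.4698 K


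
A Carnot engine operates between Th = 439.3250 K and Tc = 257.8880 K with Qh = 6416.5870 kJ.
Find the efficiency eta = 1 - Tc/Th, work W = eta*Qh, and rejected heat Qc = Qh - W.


eta = 1 - 257.8880/439.3250 = 0.4130
W = 0.4130 * 6416.5870 = 2649.9887 kJ
Qc = 6416.5870 - 2649.9887 = 3766.5983 kJ

eta = 41.2990%, W = 2649.9887 kJ, Qc = 3766.5983 kJ


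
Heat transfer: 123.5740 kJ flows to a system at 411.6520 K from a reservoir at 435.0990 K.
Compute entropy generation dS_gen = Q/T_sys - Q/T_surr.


dS_sys = 123.5740/411.6520 = 0.3002 kJ/K
dS_surr = -123.5740/435.0990 = -0.2840 kJ/K
dS_gen = 0.3002 - 0.2840 = 0.0162 kJ/K (irreversible)

dS_gen = 0.0162 kJ/K, irreversible


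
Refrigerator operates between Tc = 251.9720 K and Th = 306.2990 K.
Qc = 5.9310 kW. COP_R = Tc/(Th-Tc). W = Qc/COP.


COP = 251.9720 / 54.3270 = 4.6381
W = 5.9310 / 4.6381 = 1.2788 kW

COP = 4.6381, W = 1.2788 kW


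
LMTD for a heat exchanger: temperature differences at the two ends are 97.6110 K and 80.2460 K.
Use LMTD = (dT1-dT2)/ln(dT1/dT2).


dT1/dT2 = 1.2164
ln(dT1/dT2) = 0.1959
LMTD = 17.3650 / 0.1959 = 88.6452 K

88.6452 K


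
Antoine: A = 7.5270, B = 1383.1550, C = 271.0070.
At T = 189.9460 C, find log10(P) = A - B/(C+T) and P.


C+T = 460.9530
B/(C+T) = 3.0006
log10(P) = 7.5270 - 3.0006 = 4.5264
P = 10^4.5264 = 33601.4371 mmHg

33601.4371 mmHg


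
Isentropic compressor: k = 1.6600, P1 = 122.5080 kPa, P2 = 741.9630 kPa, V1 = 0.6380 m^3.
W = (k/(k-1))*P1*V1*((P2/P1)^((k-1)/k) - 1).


(k-1)/k = 0.3976
(P2/P1)^exp = 2.0465
W = 2.5152 * 122.5080 * 0.6380 * (2.0465 - 1) = 205.7169 kJ

205.7169 kJ


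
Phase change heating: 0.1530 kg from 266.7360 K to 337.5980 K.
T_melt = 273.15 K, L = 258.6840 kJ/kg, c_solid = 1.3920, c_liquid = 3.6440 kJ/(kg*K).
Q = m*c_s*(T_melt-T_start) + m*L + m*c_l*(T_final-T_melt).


Q1 (sensible, solid) = 0.1530 * 1.3920 * 6.4140 = 1.3660 kJ
Q2 (latent) = 0.1530 * 258.6840 = 39.5787 kJ
Q3 (sensible, liquid) = 0.1530 * 3.6440 * 64.4480 = 35.9318 kJ
Q_total = 76.8765 kJ

76.8765 kJ


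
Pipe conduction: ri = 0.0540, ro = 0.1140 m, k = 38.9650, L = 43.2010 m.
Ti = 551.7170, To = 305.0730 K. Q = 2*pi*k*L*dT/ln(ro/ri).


dT = 246.6440 K
ln(ro/ri) = 0.7472
Q = 2*pi*38.9650*43.2010*246.6440 / 0.7472 = 3491191.4867 W

3491191.4867 W


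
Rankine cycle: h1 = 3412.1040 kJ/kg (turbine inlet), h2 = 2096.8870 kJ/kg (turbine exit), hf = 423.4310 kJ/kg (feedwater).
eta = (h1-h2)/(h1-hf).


W = 1315.2170 kJ/kg
Q_in = 2988.6730 kJ/kg
eta = 0.4401 = 44.0067%

eta = 44.0067%


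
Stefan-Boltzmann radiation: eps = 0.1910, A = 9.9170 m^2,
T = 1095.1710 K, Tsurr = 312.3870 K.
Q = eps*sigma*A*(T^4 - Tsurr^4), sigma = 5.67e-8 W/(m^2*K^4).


T^4 = 1.4386e+12
Tsurr^4 = 9.5230e+09
Q = 0.1910 * 5.67e-8 * 9.9170 * 1.4290e+12 = 153475.8280 W

153475.8280 W


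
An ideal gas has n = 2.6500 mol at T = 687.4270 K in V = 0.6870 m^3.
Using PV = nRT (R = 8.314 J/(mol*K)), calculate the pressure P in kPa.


P = nRT/V = 2.6500 * 8.314 * 687.4270 / 0.6870
= 15145.4604 / 0.6870 = 22045.7939 Pa = 22.0458 kPa

22.0458 kPa


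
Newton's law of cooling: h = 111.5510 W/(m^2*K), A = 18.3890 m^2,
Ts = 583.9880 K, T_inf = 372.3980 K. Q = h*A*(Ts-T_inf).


dT = 211.5900 K
Q = 111.5510 * 18.3890 * 211.5900 = 434036.9662 W

434036.9662 W


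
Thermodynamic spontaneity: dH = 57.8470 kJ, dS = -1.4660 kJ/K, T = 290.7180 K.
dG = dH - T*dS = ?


T*dS = 290.7180 * -1.4660 = -426.1926 kJ
dG = 57.8470 + 426.1926 = 484.0396 kJ (non-spontaneous)

dG = 484.0396 kJ, non-spontaneous


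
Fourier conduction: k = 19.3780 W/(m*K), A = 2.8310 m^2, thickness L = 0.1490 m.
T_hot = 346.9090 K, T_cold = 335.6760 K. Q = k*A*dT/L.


dT = 11.2330 K
Q = 19.3780 * 2.8310 * 11.2330 / 0.1490 = 4135.7884 W

4135.7884 W


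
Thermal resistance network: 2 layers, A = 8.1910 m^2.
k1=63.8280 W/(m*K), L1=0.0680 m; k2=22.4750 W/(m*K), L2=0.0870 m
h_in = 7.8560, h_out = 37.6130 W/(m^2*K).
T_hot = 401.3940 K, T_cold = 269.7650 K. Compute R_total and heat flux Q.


R_conv_in = 1/(7.8560*8.1910) = 0.0155
R_1 = 0.0680/(63.8280*8.1910) = 0.0001
R_2 = 0.0870/(22.4750*8.1910) = 0.0005
R_conv_out = 1/(37.6130*8.1910) = 0.0032
R_total = 0.0194 K/W
Q = 131.6290 / 0.0194 = 6788.8995 W

R_total = 0.0194 K/W, Q = 6788.8995 W


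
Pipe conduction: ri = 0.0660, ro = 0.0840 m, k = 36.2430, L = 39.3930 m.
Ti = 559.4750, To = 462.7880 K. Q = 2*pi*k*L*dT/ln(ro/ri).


dT = 96.6870 K
ln(ro/ri) = 0.2412
Q = 2*pi*36.2430*39.3930*96.6870 / 0.2412 = 3596517.4303 W

3596517.4303 W


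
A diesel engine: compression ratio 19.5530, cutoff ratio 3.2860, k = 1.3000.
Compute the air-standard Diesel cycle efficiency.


r^(k-1) = 2.4399
rc^k = 4.6953
eta = 0.4904 = 49.0350%

49.0350%


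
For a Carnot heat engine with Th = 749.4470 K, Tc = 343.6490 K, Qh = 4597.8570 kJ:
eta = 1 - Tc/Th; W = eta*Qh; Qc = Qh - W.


eta = 1 - 343.6490/749.4470 = 0.5415
W = 0.5415 * 4597.8570 = 2489.5705 kJ
Qc = 4597.8570 - 2489.5705 = 2108.2865 kJ

eta = 54.1463%, W = 2489.5705 kJ, Qc = 2108.2865 kJ


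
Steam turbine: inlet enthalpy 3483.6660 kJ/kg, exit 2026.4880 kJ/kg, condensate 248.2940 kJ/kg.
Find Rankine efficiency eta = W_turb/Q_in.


W = 1457.1780 kJ/kg
Q_in = 3235.3720 kJ/kg
eta = 0.4504 = 45.0390%

eta = 45.0390%


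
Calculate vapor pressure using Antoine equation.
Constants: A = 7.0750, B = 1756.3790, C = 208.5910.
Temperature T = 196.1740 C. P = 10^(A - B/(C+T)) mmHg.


C+T = 404.7650
B/(C+T) = 4.3393
log10(P) = 7.0750 - 4.3393 = 2.7357
P = 10^2.7357 = 544.1816 mmHg

544.1816 mmHg


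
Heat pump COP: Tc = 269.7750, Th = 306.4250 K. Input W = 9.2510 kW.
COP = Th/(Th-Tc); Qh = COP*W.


COP = 306.4250 / 36.6500 = 8.3608
Qh = 8.3608 * 9.2510 = 77.3462 kW

COP = 8.3608, Qh = 77.3462 kW


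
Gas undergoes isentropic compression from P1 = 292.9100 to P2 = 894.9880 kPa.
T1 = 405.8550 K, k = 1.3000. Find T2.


(k-1)/k = 0.2308
(P2/P1)^exp = 1.2940
T2 = 405.8550 * 1.2940 = 525.1860 K

525.1860 K


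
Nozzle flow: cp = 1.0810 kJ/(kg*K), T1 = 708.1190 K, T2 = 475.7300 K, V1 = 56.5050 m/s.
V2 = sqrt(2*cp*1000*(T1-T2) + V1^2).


dT = 232.3890 K
2*cp*1000*dT = 502425.0180
V1^2 = 3192.8150
V2 = sqrt(505617.8330) = 711.0681 m/s

711.0681 m/s


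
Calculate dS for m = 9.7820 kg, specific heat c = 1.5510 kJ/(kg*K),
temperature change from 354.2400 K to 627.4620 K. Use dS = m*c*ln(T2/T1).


T2/T1 = 1.7713
ln(T2/T1) = 0.5717
dS = 9.7820 * 1.5510 * 0.5717 = 8.6739 kJ/K

8.6739 kJ/K


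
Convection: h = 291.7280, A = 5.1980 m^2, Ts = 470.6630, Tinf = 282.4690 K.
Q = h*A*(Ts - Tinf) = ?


dT = 188.1940 K
Q = 291.7280 * 5.1980 * 188.1940 = 285377.7851 W

285377.7851 W


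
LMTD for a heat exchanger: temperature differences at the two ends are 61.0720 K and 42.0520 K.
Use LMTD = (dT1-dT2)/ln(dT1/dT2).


dT1/dT2 = 1.4523
ln(dT1/dT2) = 0.3731
LMTD = 19.0200 / 0.3731 = 50.9719 K

50.9719 K


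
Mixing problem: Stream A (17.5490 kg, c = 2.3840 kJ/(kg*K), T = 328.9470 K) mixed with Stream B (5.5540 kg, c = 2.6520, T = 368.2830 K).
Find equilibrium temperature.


num = 19186.6120
den = 56.5660
Tf = 339.1897 K

339.1897 K


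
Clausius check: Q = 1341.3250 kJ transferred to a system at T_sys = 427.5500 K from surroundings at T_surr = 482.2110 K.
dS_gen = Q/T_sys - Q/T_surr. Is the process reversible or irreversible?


dS_sys = 1341.3250/427.5500 = 3.1372 kJ/K
dS_surr = -1341.3250/482.2110 = -2.7816 kJ/K
dS_gen = 3.1372 - 2.7816 = 0.3556 kJ/K (irreversible)

dS_gen = 0.3556 kJ/K, irreversible


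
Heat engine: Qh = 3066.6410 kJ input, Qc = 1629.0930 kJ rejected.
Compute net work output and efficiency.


W = 3066.6410 - 1629.0930 = 1437.5480 kJ
eta = 1437.5480 / 3066.6410 = 0.4688 = 46.8770%

W = 1437.5480 kJ, eta = 46.8770%


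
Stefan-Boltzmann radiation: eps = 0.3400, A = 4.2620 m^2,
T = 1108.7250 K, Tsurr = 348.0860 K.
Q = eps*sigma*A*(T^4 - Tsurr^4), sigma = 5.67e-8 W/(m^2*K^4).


T^4 = 1.5111e+12
Tsurr^4 = 1.4681e+10
Q = 0.3400 * 5.67e-8 * 4.2620 * 1.4964e+12 = 122950.6713 W

122950.6713 W


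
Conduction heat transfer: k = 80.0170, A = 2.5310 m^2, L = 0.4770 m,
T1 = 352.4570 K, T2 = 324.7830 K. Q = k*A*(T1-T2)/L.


dT = 27.6740 K
Q = 80.0170 * 2.5310 * 27.6740 / 0.4770 = 11749.7322 W

11749.7322 W


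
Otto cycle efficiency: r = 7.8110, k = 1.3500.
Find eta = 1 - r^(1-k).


r^(k-1) = 2.0533
eta = 1 - 1/2.0533 = 0.5130 = 51.2973%

51.2973%


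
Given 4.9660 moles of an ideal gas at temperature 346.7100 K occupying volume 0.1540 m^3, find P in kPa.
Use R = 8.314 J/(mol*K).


P = nRT/V = 4.9660 * 8.314 * 346.7100 / 0.1540
= 14314.7281 / 0.1540 = 92952.7799 Pa = 92.9528 kPa

92.9528 kPa


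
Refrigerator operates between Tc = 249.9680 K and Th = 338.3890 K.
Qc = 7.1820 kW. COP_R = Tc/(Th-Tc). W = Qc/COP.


COP = 249.9680 / 88.4210 = 2.8270
W = 7.1820 / 2.8270 = 2.5405 kW

COP = 2.8270, W = 2.5405 kW


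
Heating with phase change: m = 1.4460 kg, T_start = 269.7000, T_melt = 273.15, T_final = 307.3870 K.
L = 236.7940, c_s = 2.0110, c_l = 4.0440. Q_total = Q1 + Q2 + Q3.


Q1 (sensible, solid) = 1.4460 * 2.0110 * 3.4500 = 10.0323 kJ
Q2 (latent) = 1.4460 * 236.7940 = 342.4041 kJ
Q3 (sensible, liquid) = 1.4460 * 4.0440 * 34.2370 = 200.2051 kJ
Q_total = 552.6415 kJ

552.6415 kJ


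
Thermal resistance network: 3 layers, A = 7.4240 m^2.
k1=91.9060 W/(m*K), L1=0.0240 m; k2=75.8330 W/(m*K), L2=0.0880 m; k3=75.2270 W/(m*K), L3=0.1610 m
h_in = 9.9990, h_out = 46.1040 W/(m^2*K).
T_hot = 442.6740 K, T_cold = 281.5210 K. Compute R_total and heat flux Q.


R_conv_in = 1/(9.9990*7.4240) = 0.0135
R_1 = 0.0240/(91.9060*7.4240) = 3.5175e-05
R_2 = 0.0880/(75.8330*7.4240) = 0.0002
R_3 = 0.1610/(75.2270*7.4240) = 0.0003
R_conv_out = 1/(46.1040*7.4240) = 0.0029
R_total = 0.0169 K/W
Q = 161.1530 / 0.0169 = 9551.1901 W

R_total = 0.0169 K/W, Q = 9551.1901 W


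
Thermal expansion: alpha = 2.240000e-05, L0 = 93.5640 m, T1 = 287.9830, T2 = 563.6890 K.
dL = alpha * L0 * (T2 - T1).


dT = 275.7060 K
dL = 2.240000e-05 * 93.5640 * 275.7060 = 0.577834 m
L_final = 94.141834 m

dL = 0.577834 m


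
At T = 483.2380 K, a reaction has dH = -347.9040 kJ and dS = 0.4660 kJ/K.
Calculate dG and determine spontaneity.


T*dS = 483.2380 * 0.4660 = 225.1889 kJ
dG = -347.9040 - 225.1889 = -573.0929 kJ (spontaneous)

dG = -573.0929 kJ, spontaneous


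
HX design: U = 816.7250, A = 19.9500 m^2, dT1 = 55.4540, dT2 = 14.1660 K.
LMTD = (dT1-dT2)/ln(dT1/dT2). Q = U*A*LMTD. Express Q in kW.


LMTD = 30.2541 K
Q = 816.7250 * 19.9500 * 30.2541 = 492949.5807 W = 492.9496 kW

492.9496 kW


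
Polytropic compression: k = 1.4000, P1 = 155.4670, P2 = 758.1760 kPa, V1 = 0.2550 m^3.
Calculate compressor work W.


(k-1)/k = 0.2857
(P2/P1)^exp = 1.5726
W = 3.5000 * 155.4670 * 0.2550 * (1.5726 - 1) = 79.4461 kJ

79.4461 kJ


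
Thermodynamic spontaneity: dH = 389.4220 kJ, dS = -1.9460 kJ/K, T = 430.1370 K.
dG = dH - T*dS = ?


T*dS = 430.1370 * -1.9460 = -837.0466 kJ
dG = 389.4220 + 837.0466 = 1226.4686 kJ (non-spontaneous)

dG = 1226.4686 kJ, non-spontaneous


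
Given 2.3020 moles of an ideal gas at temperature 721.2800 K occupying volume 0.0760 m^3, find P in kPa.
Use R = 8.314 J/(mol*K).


P = nRT/V = 2.3020 * 8.314 * 721.2800 / 0.0760
= 13804.4539 / 0.0760 = 181637.5508 Pa = 181.6376 kPa

181.6376 kPa


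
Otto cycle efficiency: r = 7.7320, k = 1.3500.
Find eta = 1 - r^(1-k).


r^(k-1) = 2.0460
eta = 1 - 1/2.0460 = 0.5112 = 51.1238%

51.1238%


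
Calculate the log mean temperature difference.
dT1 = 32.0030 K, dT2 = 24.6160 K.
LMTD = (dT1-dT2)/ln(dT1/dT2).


dT1/dT2 = 1.3001
ln(dT1/dT2) = 0.2624
LMTD = 7.3870 / 0.2624 = 28.1481 K

28.1481 K


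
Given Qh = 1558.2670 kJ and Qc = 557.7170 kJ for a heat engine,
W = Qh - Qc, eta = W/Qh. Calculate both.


W = 1558.2670 - 557.7170 = 1000.5500 kJ
eta = 1000.5500 / 1558.2670 = 0.6421 = 64.2092%

W = 1000.5500 kJ, eta = 64.2092%


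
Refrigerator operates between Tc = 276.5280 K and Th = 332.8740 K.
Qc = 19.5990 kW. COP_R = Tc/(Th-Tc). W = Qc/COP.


COP = 276.5280 / 56.3460 = 4.9077
W = 19.5990 / 4.9077 = 3.9935 kW

COP = 4.9077, W = 3.9935 kW


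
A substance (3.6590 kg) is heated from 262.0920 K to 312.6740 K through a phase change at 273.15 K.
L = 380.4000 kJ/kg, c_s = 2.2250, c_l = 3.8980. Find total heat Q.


Q1 (sensible, solid) = 3.6590 * 2.2250 * 11.0580 = 90.0262 kJ
Q2 (latent) = 3.6590 * 380.4000 = 1391.8836 kJ
Q3 (sensible, liquid) = 3.6590 * 3.8980 * 39.5240 = 563.7222 kJ
Q_total = 2045.6320 kJ

2045.6320 kJ


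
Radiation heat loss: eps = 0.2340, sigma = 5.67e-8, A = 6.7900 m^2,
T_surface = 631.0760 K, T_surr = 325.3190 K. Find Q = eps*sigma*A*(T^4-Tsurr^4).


T^4 = 1.5861e+11
Tsurr^4 = 1.1201e+10
Q = 0.2340 * 5.67e-8 * 6.7900 * 1.4741e+11 = 13279.7511 W

13279.7511 W


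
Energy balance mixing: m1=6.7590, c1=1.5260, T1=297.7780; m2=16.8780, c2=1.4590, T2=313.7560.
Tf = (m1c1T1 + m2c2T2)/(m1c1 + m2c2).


num = 10797.5941
den = 34.9392
Tf = 309.0392 K

309.0392 K


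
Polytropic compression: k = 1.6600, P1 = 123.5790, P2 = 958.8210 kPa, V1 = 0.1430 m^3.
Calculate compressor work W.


(k-1)/k = 0.3976
(P2/P1)^exp = 2.2583
W = 2.5152 * 123.5790 * 0.1430 * (2.2583 - 1) = 55.9260 kJ

55.9260 kJ


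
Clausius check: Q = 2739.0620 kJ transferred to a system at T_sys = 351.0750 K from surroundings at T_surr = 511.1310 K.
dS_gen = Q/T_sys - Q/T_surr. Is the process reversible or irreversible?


dS_sys = 2739.0620/351.0750 = 7.8019 kJ/K
dS_surr = -2739.0620/511.1310 = -5.3588 kJ/K
dS_gen = 7.8019 - 5.3588 = 2.4431 kJ/K (irreversible)

dS_gen = 2.4431 kJ/K, irreversible


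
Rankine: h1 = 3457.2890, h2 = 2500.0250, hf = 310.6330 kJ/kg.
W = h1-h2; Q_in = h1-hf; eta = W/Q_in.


W = 957.2640 kJ/kg
Q_in = 3146.6560 kJ/kg
eta = 0.3042 = 30.4216%

eta = 30.4216%


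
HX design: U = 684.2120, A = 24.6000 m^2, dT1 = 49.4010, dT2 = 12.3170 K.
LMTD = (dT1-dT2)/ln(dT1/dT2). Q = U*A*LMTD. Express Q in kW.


LMTD = 26.6985 K
Q = 684.2120 * 24.6000 * 26.6985 = 449379.4109 W = 449.3794 kW

449.3794 kW


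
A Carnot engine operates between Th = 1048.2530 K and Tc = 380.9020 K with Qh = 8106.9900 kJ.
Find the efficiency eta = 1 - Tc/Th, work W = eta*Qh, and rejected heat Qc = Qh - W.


eta = 1 - 380.9020/1048.2530 = 0.6366
W = 0.6366 * 8106.9900 = 5161.1661 kJ
Qc = 8106.9900 - 5161.1661 = 2945.8239 kJ

eta = 63.6632%, W = 5161.1661 kJ, Qc = 2945.8239 kJ


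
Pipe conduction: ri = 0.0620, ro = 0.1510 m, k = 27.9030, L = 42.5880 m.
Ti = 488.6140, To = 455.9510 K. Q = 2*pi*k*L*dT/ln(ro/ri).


dT = 32.6630 K
ln(ro/ri) = 0.8901
Q = 2*pi*27.9030*42.5880*32.6630 / 0.8901 = 273976.3696 W

273976.3696 W
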